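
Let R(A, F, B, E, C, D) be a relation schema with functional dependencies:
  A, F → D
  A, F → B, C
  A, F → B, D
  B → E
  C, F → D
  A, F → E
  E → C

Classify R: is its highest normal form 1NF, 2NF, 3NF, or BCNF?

Candidate key: {A, F}. Prime attributes: {A, F}.
For B → E we have {B}⁺ = {B, C, E}; {B} is not a superkey, so BCNF fails.
Because {E} is non-prime and the left side of B → E is not a superkey, the relation is not in 3NF.
No non-prime attribute depends on a proper subset of any candidate key, so 2NF holds.

2NF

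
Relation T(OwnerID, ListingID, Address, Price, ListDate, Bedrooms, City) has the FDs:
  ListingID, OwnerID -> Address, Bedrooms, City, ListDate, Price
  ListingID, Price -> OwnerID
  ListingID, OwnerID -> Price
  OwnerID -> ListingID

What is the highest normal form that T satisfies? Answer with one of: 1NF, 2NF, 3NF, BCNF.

BCNF

Candidate keys: {ListingID, Price}, {OwnerID}. Prime attributes: {ListingID, OwnerID, Price}.
Each dependency's left side is a superkey — BCNF holds.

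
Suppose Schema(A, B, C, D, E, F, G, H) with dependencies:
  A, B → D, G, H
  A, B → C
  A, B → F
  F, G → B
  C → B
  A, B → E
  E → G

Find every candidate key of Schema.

Attributes never on any right-hand side: {A} — every candidate key must contain it.
{A, B}⁺ = {A, B, C, D, E, F, G, H}, which is every attribute, so {A, B} is a candidate key.
{A, C}⁺ = {A, B, C, D, E, F, G, H}, which is every attribute, so {A, C} is a candidate key.
{A, E, F}⁺ = {A, B, C, D, E, F, G, H}, which is every attribute, so {A, E, F} is a candidate key.
{A, F, G}⁺ = {A, B, C, D, E, F, G, H}, which is every attribute, so {A, F, G} is a candidate key.
No proper subset of any of these is a key, and no other minimal superkey exists.

{A, B}, {A, C}, {A, E, F}, {A, F, G}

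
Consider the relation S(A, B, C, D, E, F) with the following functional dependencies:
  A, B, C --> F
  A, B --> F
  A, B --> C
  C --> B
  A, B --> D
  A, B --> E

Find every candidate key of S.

Attributes never on any right-hand side: {A} — every candidate key must contain it.
{A, B}⁺ = {A, B, C, D, E, F} — all of the relation — so {A, B} is a candidate key.
{A, C}⁺ = {A, B, C, D, E, F} — all of the relation — so {A, C} is a candidate key.
These are minimal and exhaustive — every other superkey contains one of them.

{A, B}, {A, C}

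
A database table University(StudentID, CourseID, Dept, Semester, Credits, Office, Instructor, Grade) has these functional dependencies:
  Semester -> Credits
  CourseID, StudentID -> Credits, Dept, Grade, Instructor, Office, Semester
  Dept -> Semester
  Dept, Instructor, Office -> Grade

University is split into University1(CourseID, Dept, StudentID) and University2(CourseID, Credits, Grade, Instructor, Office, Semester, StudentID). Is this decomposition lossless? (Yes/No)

Yes

The shared attributes are {CourseID, StudentID} and {CourseID, StudentID}⁺ = {CourseID, Credits, Dept, Grade, Instructor, Office, Semester, StudentID}.
University1 is contained in that closure, so University1 ∩ University2 -> University1 holds and the join is lossless.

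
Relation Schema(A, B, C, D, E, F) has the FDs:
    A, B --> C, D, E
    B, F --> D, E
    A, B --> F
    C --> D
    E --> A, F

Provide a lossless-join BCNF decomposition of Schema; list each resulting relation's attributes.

Candidate keys of the original relation: {A, B}, {B, E}, {B, F}.
{A, B, C, D, E, F}: {C} determines {C, D} here but is not a superkey — split on C --> D, giving {C, D} and {A, B, C, E, F}.
{C, D} is in BCNF.
{A, B, C, E, F}: {E} determines {A, E, F} here but is not a superkey — split on E --> A, F, giving {A, E, F} and {B, C, E}.
{A, E, F} is in BCNF.
{B, C, E} is in BCNF.

{A, E, F}; {B, C, E}; {C, D}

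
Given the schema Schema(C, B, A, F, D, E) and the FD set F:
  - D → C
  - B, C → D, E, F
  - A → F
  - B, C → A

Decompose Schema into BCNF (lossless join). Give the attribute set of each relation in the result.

Candidate keys of the original relation: {B, C}, {B, D}.
{A, B, C, D, E, F}: {D} determines {C, D} here but is not a superkey — split on D → C, giving {C, D} and {A, B, D, E, F}.
{C, D} has no BCNF violation.
{A, B, D, E, F}: {A} determines {A, F} here but is not a superkey — split on A → F, giving {A, F} and {A, B, D, E}.
{A, F} has no BCNF violation.
{A, B, D, E} has no BCNF violation.

{A, B, D, E}; {A, F}; {C, D}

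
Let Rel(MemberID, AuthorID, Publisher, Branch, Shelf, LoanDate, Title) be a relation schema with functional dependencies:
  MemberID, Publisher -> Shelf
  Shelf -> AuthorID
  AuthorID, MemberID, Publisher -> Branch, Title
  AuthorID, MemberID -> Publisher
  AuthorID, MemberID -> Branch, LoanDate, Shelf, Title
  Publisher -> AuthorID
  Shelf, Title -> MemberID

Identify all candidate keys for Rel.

{AuthorID, MemberID}, {MemberID, Publisher}, {MemberID, Shelf}, {Shelf, Title}

{AuthorID, MemberID}⁺ = {AuthorID, Branch, LoanDate, MemberID, Publisher, Shelf, Title}, which is every attribute, so {AuthorID, MemberID} is a candidate key.
{MemberID, Publisher}⁺ = {AuthorID, Branch, LoanDate, MemberID, Publisher, Shelf, Title}, which is every attribute, so {MemberID, Publisher} is a candidate key.
{MemberID, Shelf}⁺ = {AuthorID, Branch, LoanDate, MemberID, Publisher, Shelf, Title}, which is every attribute, so {MemberID, Shelf} is a candidate key.
{Shelf, Title}⁺ = {AuthorID, Branch, LoanDate, MemberID, Publisher, Shelf, Title}, which is every attribute, so {Shelf, Title} is a candidate key.
No proper subset of any of these is a key, and no other minimal superkey exists.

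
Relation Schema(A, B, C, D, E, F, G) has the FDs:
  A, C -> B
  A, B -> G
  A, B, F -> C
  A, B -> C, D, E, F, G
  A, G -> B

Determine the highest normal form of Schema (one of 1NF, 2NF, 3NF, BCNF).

BCNF

Candidate keys: {A, B}, {A, C}, {A, G}. Prime attributes: {A, B, C, G}.
Every FD has a superkey on the left, so the relation is in BCNF.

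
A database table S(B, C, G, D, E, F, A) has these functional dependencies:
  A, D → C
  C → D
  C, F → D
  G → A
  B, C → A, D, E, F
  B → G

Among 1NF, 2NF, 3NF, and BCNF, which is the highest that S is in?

Candidate keys: {B, C}, {B, D}. Prime attributes: {B, C, D}.
For A, D → C we have {A, D}⁺ = {A, C, D}; {A, D} is not a superkey, so BCNF fails.
Because {A} is non-prime and the left side of G → A is not a superkey, the relation is not in 3NF.
Since {B} ⊂ {B, C} and {B}⁺ ⊇ {A, G} with {A, G} non-prime, there is a partial dependency; 2NF fails.

1NF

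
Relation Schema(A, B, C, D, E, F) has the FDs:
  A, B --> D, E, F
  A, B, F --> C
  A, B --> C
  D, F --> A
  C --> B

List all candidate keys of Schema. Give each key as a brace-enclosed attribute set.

{A, B}⁺ = {A, B, C, D, E, F}, which is every attribute, so {A, B} is a candidate key.
{A, C}⁺ = {A, B, C, D, E, F}, which is every attribute, so {A, C} is a candidate key.
{B, D, F}⁺ = {A, B, C, D, E, F}, which is every attribute, so {B, D, F} is a candidate key.
{C, D, F}⁺ = {A, B, C, D, E, F}, which is every attribute, so {C, D, F} is a candidate key.
Any other superkey properly contains one of these, so there are no further candidate keys.

{A, B}, {A, C}, {B, D, F}, {C, D, F}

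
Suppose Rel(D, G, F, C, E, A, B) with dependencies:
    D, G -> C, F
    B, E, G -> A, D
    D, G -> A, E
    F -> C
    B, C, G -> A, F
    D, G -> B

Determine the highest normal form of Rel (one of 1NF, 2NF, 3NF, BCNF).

Candidate keys: {B, E, G}, {D, G}. Prime attributes: {B, D, E, G}.
F -> C breaks BCNF: {F}⁺ = {C, F}, so {F} is not a superkey.
F -> C has non-prime {C} on the right and a non-superkey on the left, so 3NF fails.
Checking every proper subset of each key, none determines a non-prime attribute — 2NF is satisfied.

2NF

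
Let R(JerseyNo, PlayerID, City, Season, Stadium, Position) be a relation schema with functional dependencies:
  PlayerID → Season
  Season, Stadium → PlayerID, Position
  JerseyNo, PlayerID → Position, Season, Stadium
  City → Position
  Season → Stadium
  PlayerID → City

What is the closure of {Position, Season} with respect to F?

Start with {Position, Season}.
Season → Stadium applies; add {Stadium} → now {Position, Season, Stadium}.
Season, Stadium → PlayerID, Position applies; add {PlayerID} → now {PlayerID, Position, Season, Stadium}.
PlayerID → City applies; add {City} → now {City, PlayerID, Position, Season, Stadium}.
No further FD applies.

{City, PlayerID, Position, Season, Stadium}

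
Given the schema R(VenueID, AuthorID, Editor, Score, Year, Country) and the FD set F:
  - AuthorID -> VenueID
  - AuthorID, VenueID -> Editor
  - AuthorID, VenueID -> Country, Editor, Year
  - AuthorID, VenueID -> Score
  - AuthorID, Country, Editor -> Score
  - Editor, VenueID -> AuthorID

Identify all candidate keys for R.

{AuthorID}, {Editor, VenueID}

{AuthorID}⁺ = {AuthorID, Country, Editor, Score, VenueID, Year} — all of the relation — so {AuthorID} is a candidate key.
{Editor, VenueID}⁺ = {AuthorID, Country, Editor, Score, VenueID, Year} — all of the relation — so {Editor, VenueID} is a candidate key.
No proper subset of any of these is a key, and no other minimal superkey exists.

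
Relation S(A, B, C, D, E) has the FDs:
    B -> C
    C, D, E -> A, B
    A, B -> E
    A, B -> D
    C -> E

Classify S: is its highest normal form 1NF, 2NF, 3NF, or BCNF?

1NF

Candidate keys: {A, B}, {B, D}, {C, D}. Prime attributes: {A, B, C, D}.
B -> C: {B}⁺ = {B, C, E}, which is not all of the attributes, so the left side is not a superkey — BCNF is violated.
C -> E determines the non-prime attribute {E} from a non-superkey — 3NF is violated.
Since {B} ⊂ {A, B} and {B}⁺ ⊇ {E} with {E} non-prime, there is a partial dependency; 2NF fails.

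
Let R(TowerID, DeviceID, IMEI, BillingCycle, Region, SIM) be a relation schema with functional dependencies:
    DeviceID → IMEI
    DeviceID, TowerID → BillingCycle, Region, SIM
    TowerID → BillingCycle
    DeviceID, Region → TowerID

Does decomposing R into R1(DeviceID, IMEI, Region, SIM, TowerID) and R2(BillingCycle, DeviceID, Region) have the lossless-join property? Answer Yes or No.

Yes

The shared attributes are {DeviceID, Region} and {DeviceID, Region}⁺ = {BillingCycle, DeviceID, IMEI, Region, SIM, TowerID}.
R1 is contained in that closure, so R1 ∩ R2 → R1 holds and the join is lossless.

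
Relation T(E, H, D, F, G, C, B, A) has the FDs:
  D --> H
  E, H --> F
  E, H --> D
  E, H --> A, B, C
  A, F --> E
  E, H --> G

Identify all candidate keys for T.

{D, E} is a candidate key since {D, E}⁺ = {A, B, C, D, E, F, G, H} covers every attribute.
{E, H} is a candidate key since {E, H}⁺ = {A, B, C, D, E, F, G, H} covers every attribute.
{A, D, F} is a candidate key since {A, D, F}⁺ = {A, B, C, D, E, F, G, H} covers every attribute.
{A, F, H} is a candidate key since {A, F, H}⁺ = {A, B, C, D, E, F, G, H} covers every attribute.
No proper subset of any of these is a key, and no other minimal superkey exists.

{A, D, F}, {A, F, H}, {D, E}, {E, H}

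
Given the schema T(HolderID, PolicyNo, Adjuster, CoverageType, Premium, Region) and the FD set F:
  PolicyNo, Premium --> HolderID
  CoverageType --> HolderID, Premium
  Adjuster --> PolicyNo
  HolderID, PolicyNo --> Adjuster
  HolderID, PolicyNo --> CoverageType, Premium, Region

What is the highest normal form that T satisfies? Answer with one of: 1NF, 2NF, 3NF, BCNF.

3NF

Candidate keys: {Adjuster, CoverageType}, {Adjuster, HolderID}, {Adjuster, Premium}, {CoverageType, PolicyNo}, {HolderID, PolicyNo}, {PolicyNo, Premium}. Prime attributes: {Adjuster, CoverageType, HolderID, PolicyNo, Premium}.
For CoverageType --> HolderID, Premium we have {CoverageType}⁺ = {CoverageType, HolderID, Premium}; {CoverageType} is not a superkey, so BCNF fails.
Since {HolderID, Premium} ⊆ prime attributes and every other non-superkey FD also has a prime right side, the schema is in 3NF.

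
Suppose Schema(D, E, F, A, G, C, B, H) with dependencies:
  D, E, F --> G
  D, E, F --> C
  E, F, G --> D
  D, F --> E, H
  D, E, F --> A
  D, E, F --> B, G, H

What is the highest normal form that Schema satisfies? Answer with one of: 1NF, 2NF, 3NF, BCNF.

Candidate keys: {D, F}, {E, F, G}. Prime attributes: {D, E, F, G}.
The left-hand side of every FD is a superkey, so BCNF is satisfied.

BCNF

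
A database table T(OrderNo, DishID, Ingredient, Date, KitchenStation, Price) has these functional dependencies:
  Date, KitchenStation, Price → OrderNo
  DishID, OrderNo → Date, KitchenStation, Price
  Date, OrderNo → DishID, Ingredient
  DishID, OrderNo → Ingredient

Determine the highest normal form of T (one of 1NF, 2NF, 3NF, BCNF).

Candidate keys: {Date, KitchenStation, Price}, {Date, OrderNo}, {DishID, OrderNo}. Prime attributes: {Date, DishID, KitchenStation, OrderNo, Price}.
Each dependency's left side is a superkey — BCNF holds.

BCNF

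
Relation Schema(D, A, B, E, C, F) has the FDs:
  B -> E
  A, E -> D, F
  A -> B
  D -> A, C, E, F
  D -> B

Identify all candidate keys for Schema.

{A}⁺ = {A, B, C, D, E, F} — all of the relation — so {A} is a candidate key.
{D}⁺ = {A, B, C, D, E, F} — all of the relation — so {D} is a candidate key.
Any other superkey properly contains one of these, so there are no further candidate keys.

{A}, {D}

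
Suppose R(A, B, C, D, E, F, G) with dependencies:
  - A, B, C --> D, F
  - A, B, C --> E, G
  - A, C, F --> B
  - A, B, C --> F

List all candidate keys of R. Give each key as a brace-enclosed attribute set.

{A, B, C}, {A, C, F}

No FD produces {A, C}, so they must be in every candidate key.
{A, B, C}⁺ = {A, B, C, D, E, F, G}, which is every attribute, so {A, B, C} is a candidate key.
{A, C, F}⁺ = {A, B, C, D, E, F, G}, which is every attribute, so {A, C, F} is a candidate key.
No proper subset of any of these is a key, and no other minimal superkey exists.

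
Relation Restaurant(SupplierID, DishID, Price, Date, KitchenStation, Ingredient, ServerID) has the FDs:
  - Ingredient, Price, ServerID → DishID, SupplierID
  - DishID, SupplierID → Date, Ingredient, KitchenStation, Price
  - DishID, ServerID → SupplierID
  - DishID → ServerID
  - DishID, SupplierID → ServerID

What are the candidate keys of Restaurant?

{DishID}, {Ingredient, Price, ServerID}

{DishID}⁺ = {Date, DishID, Ingredient, KitchenStation, Price, ServerID, SupplierID} — all of the relation — so {DishID} is a candidate key.
{Ingredient, Price, ServerID}⁺ = {Date, DishID, Ingredient, KitchenStation, Price, ServerID, SupplierID} — all of the relation — so {Ingredient, Price, ServerID} is a candidate key.
Any other superkey properly contains one of these, so there are no further candidate keys.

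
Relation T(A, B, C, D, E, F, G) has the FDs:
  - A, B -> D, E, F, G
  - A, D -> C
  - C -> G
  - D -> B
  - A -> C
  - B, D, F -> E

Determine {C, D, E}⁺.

Start with {C, D, E}.
C -> G applies; add {G} → now {C, D, E, G}.
D -> B applies; add {B} → now {B, C, D, E, G}.
No further FD applies.

{B, C, D, E, G}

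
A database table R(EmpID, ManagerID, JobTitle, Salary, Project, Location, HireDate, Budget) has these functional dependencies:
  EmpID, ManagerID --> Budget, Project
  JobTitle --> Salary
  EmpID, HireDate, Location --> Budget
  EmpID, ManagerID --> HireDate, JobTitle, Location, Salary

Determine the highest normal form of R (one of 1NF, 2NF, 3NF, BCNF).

2NF

Candidate key: {EmpID, ManagerID}. Prime attributes: {EmpID, ManagerID}.
For JobTitle --> Salary we have {JobTitle}⁺ = {JobTitle, Salary}; {JobTitle} is not a superkey, so BCNF fails.
Because {Salary} is non-prime and the left side of JobTitle --> Salary is not a superkey, the relation is not in 3NF.
Checking every proper subset of each key, none determines a non-prime attribute — 2NF is satisfied.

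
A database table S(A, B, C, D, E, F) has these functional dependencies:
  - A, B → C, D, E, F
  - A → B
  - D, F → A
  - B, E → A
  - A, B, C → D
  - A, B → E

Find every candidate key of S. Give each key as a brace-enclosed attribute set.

{A}, {B, E}, {D, F}

{A}⁺ = {A, B, C, D, E, F} — all of the relation — so {A} is a candidate key.
{B, E}⁺ = {A, B, C, D, E, F} — all of the relation — so {B, E} is a candidate key.
{D, F}⁺ = {A, B, C, D, E, F} — all of the relation — so {D, F} is a candidate key.
No proper subset of any of these is a key, and no other minimal superkey exists.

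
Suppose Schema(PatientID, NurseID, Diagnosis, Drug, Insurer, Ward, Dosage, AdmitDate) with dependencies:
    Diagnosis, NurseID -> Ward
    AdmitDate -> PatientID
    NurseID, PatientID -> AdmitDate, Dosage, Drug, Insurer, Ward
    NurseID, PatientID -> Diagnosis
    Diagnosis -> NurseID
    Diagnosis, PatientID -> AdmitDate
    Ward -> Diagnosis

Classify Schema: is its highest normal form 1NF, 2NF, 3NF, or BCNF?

3NF

Candidate keys: {AdmitDate, Diagnosis}, {AdmitDate, NurseID}, {AdmitDate, Ward}, {Diagnosis, PatientID}, {NurseID, PatientID}, {PatientID, Ward}. Prime attributes: {AdmitDate, Diagnosis, NurseID, PatientID, Ward}.
Diagnosis, NurseID -> Ward: {Diagnosis, NurseID}⁺ = {Diagnosis, NurseID, Ward}, which is not all of the attributes, so the left side is not a superkey — BCNF is violated.
Its right-hand attributes {Ward} are all prime, as are those of every other non-superkey FD — the relation is in 3NF.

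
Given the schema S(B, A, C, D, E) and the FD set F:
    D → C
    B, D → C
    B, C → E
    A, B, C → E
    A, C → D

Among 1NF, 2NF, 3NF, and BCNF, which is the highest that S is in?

1NF

Candidate keys: {A, B, C}, {A, B, D}. Prime attributes: {A, B, C, D}.
For D → C we have {D}⁺ = {C, D}; {D} is not a superkey, so BCNF fails.
B, C → E determines the non-prime attribute {E} from a non-superkey — 3NF is violated.
{B, C} is a proper subset of the key {A, B, C}, and {B, C}⁺ contains the non-prime attribute {E} — a partial dependency, so 2NF is violated.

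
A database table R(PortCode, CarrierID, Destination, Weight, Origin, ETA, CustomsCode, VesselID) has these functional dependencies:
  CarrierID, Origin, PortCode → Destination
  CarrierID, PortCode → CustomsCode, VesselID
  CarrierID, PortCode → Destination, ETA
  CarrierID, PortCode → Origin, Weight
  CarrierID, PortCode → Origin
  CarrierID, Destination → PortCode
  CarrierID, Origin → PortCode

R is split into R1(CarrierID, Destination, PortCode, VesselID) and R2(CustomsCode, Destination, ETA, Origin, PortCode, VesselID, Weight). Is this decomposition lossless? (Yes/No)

No

Common attributes: {Destination, PortCode, VesselID}; their closure is {Destination, PortCode, VesselID}.
Neither R1 nor R2 is contained in that closure, so the decomposition is lossy.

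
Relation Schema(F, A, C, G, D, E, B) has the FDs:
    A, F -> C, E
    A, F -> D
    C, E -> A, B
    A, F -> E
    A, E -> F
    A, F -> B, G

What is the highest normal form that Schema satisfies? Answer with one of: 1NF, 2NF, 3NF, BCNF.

Candidate keys: {A, E}, {A, F}, {C, E}. Prime attributes: {A, C, E, F}.
Each dependency's left side is a superkey — BCNF holds.

BCNF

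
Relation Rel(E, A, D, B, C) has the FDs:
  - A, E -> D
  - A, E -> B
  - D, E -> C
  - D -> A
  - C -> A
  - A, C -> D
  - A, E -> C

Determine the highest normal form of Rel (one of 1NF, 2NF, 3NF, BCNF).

Candidate keys: {A, E}, {C, E}, {D, E}. Prime attributes: {A, C, D, E}.
D -> A: {D}⁺ = {A, D}, which is not all of the attributes, so the left side is not a superkey — BCNF is violated.
Its right-hand attributes {A} are all prime, as are those of every other non-superkey FD — the relation is in 3NF.

3NF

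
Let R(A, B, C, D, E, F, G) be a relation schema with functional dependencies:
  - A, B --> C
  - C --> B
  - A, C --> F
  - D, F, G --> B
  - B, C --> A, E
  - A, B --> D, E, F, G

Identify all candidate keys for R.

{A, B}, {A, D, F, G}, {C}

{C}⁺ = {A, B, C, D, E, F, G} — all of the relation — so {C} is a candidate key.
{A, B}⁺ = {A, B, C, D, E, F, G} — all of the relation — so {A, B} is a candidate key.
{A, D, F, G}⁺ = {A, B, C, D, E, F, G} — all of the relation — so {A, D, F, G} is a candidate key.
No proper subset of any of these is a key, and no other minimal superkey exists.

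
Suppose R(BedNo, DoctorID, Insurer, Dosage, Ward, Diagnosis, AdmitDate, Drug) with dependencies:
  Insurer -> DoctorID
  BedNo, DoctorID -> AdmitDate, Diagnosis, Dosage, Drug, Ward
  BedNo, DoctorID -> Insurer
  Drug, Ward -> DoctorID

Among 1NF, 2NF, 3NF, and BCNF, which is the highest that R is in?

3NF

Candidate keys: {BedNo, DoctorID}, {BedNo, Drug, Ward}, {BedNo, Insurer}. Prime attributes: {BedNo, DoctorID, Drug, Insurer, Ward}.
Insurer -> DoctorID breaks BCNF: {Insurer}⁺ = {DoctorID, Insurer}, so {Insurer} is not a superkey.
Its right-hand attributes {DoctorID} are all prime, as are those of every other non-superkey FD — the relation is in 3NF.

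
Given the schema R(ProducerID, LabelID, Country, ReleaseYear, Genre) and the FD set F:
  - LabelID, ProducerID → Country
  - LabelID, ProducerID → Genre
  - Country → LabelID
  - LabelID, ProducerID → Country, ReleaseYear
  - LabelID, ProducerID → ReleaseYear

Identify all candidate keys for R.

No FD produces {ProducerID}, so it must be in every candidate key.
{Country, ProducerID} is a candidate key since {Country, ProducerID}⁺ = {Country, Genre, LabelID, ProducerID, ReleaseYear} covers every attribute.
{LabelID, ProducerID} is a candidate key since {LabelID, ProducerID}⁺ = {Country, Genre, LabelID, ProducerID, ReleaseYear} covers every attribute.
Any other superkey properly contains one of these, so there are no further candidate keys.

{Country, ProducerID}, {LabelID, ProducerID}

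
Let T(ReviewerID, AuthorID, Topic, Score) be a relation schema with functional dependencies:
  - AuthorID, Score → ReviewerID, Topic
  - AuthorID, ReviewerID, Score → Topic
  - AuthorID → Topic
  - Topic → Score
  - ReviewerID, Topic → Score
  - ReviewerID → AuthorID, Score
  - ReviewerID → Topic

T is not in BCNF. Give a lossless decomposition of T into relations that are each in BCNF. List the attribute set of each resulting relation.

Candidate keys of the original relation: {AuthorID}, {ReviewerID}.
{AuthorID, ReviewerID, Score, Topic}: {Topic} determines {Score, Topic} here but is not a superkey — split on Topic → Score, giving {Score, Topic} and {AuthorID, ReviewerID, Topic}.
{Score, Topic}: every determinant is a superkey — BCNF.
{AuthorID, ReviewerID, Topic}: every determinant is a superkey — BCNF.

{AuthorID, ReviewerID, Topic}; {Score, Topic}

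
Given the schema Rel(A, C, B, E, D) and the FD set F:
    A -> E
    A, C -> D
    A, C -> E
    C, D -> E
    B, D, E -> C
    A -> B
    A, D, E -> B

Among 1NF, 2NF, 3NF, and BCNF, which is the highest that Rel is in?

Candidate keys: {A, C}, {A, D}. Prime attributes: {A, C, D}.
For A -> E we have {A}⁺ = {A, B, E}; {A} is not a superkey, so BCNF fails.
A -> E has non-prime {E} on the right and a non-superkey on the left, so 3NF fails.
{A} is a proper subset of the key {A, C}, and {A}⁺ contains the non-prime attributes {B, E} — a partial dependency, so 2NF is violated.

1NF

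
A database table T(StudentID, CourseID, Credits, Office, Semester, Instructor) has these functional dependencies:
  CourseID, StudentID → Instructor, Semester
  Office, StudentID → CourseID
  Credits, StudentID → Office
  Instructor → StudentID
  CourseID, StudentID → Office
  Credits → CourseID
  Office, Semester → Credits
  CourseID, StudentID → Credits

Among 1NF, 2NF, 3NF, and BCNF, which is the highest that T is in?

Candidate keys: {CourseID, Instructor}, {CourseID, StudentID}, {Credits, Instructor}, {Credits, StudentID}, {Instructor, Office}, {Office, StudentID}. Prime attributes: {CourseID, Credits, Instructor, Office, StudentID}.
Instructor → StudentID breaks BCNF: {Instructor}⁺ = {Instructor, StudentID}, so {Instructor} is not a superkey.
Its right-hand attributes {StudentID} are all prime, as are those of every other non-superkey FD — the relation is in 3NF.

3NF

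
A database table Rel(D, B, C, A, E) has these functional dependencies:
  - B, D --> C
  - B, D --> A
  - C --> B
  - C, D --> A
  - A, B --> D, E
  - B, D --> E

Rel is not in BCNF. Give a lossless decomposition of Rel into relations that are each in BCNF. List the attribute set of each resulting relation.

{A, C, D, E}; {B, C}

Candidate keys of the original relation: {A, B}, {A, C}, {B, D}, {C, D}.
Within {A, B, C, D, E}: {C}⁺ ∩ {A, B, C, D, E} = {B, C}, not the whole set, so C --> B violates BCNF; decompose into {B, C} and {A, C, D, E}.
{B, C} has no BCNF violation.
{A, C, D, E} has no BCNF violation.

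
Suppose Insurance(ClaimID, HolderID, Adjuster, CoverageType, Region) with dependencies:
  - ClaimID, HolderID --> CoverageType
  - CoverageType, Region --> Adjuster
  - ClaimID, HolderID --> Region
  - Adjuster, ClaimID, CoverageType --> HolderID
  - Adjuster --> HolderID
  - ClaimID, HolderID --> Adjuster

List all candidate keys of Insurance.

{Adjuster, ClaimID}, {ClaimID, CoverageType, Region}, {ClaimID, HolderID}

No FD produces {ClaimID}, so it must be in every candidate key.
{Adjuster, ClaimID}⁺ = {Adjuster, ClaimID, CoverageType, HolderID, Region}, which is every attribute, so {Adjuster, ClaimID} is a candidate key.
{ClaimID, HolderID}⁺ = {Adjuster, ClaimID, CoverageType, HolderID, Region}, which is every attribute, so {ClaimID, HolderID} is a candidate key.
{ClaimID, CoverageType, Region}⁺ = {Adjuster, ClaimID, CoverageType, HolderID, Region}, which is every attribute, so {ClaimID, CoverageType, Region} is a candidate key.
These are minimal and exhaustive — every other superkey contains one of them.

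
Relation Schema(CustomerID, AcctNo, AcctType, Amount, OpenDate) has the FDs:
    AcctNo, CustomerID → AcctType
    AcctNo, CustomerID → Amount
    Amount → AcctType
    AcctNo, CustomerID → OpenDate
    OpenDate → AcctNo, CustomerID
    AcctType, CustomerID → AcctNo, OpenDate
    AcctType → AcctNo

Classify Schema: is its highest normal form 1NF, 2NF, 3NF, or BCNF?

3NF

Candidate keys: {AcctNo, CustomerID}, {AcctType, CustomerID}, {Amount, CustomerID}, {OpenDate}. Prime attributes: {AcctNo, AcctType, Amount, CustomerID, OpenDate}.
Amount → AcctType breaks BCNF: {Amount}⁺ = {AcctNo, AcctType, Amount}, so {Amount} is not a superkey.
Since {AcctType} ⊆ prime attributes and every other non-superkey FD also has a prime right side, the schema is in 3NF.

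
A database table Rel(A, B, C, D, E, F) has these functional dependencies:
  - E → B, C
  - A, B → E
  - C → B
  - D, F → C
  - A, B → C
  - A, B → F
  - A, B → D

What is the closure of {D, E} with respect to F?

Start with {D, E}.
E → B, C applies; add {B, C} → now {B, C, D, E}.
No further FD applies.

{B, C, D, E}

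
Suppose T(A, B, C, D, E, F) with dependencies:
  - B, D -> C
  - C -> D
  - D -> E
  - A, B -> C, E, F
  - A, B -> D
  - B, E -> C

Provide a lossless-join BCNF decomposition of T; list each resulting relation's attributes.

{A, B, D, F}; {B, C}; {C, D}; {D, E}

Candidate key of the original relation: {A, B}.
{A, B, C, D, E, F}: {B, D} determines {B, C, D, E} here but is not a superkey — split on B, D -> C, E, giving {B, C, D, E} and {A, B, D, F}.
{B, C, D, E}: {C} determines {C, D, E} here but is not a superkey — split on C -> D, E, giving {C, D, E} and {B, C}.
{C, D, E}: {D} determines {D, E} here but is not a superkey — split on D -> E, giving {D, E} and {C, D}.
{D, E}: every determinant is a superkey — BCNF.
{C, D}: every determinant is a superkey — BCNF.
{B, C}: every determinant is a superkey — BCNF.
{A, B, D, F}: every determinant is a superkey — BCNF.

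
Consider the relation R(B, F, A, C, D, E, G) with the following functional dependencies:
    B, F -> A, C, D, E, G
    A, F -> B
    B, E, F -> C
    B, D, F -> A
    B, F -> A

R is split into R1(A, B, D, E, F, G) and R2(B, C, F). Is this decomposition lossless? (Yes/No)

Yes

The shared attributes are {B, F} and {B, F}⁺ = {A, B, C, D, E, F, G}.
R1 is contained in that closure, so R1 ∩ R2 -> R1 holds and the join is lossless.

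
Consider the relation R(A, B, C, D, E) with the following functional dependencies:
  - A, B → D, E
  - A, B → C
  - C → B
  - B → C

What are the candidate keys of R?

{A, B}, {A, C}

No FD produces {A}, so it must be in every candidate key.
{A, B}⁺ = {A, B, C, D, E} — all of the relation — so {A, B} is a candidate key.
{A, C}⁺ = {A, B, C, D, E} — all of the relation — so {A, C} is a candidate key.
Any other superkey properly contains one of these, so there are no further candidate keys.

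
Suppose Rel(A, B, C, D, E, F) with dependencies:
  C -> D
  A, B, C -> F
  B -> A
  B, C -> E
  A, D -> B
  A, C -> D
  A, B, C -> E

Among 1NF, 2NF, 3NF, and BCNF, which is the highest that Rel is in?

1NF

Candidate keys: {A, C}, {B, C}. Prime attributes: {A, B, C}.
C -> D breaks BCNF: {C}⁺ = {C, D}, so {C} is not a superkey.
C -> D has non-prime {D} on the right and a non-superkey on the left, so 3NF fails.
The proper key subset {C} of {A, C} determines non-prime {D}, so the relation is not even in 2NF.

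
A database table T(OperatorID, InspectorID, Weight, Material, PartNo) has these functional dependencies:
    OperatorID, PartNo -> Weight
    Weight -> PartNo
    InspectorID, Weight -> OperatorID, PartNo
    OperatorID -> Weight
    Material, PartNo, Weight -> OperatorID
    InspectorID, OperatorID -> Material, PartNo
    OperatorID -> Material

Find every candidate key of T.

{InspectorID, OperatorID}, {InspectorID, Weight}

{InspectorID} never appears on the right of any FD, so every key must include it.
Closure of {InspectorID, OperatorID} is {InspectorID, Material, OperatorID, PartNo, Weight}, the whole schema; {InspectorID, OperatorID} is a candidate key.
Closure of {InspectorID, Weight} is {InspectorID, Material, OperatorID, PartNo, Weight}, the whole schema; {InspectorID, Weight} is a candidate key.
These are minimal and exhaustive — every other superkey contains one of them.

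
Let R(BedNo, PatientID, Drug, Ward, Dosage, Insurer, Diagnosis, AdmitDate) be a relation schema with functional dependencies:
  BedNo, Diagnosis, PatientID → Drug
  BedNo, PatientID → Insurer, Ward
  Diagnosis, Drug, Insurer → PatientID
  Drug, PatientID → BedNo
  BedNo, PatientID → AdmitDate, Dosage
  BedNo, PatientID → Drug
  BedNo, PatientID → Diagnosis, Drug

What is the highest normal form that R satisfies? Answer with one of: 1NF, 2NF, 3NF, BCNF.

BCNF

Candidate keys: {BedNo, PatientID}, {Diagnosis, Drug, Insurer}, {Drug, PatientID}. Prime attributes: {BedNo, Diagnosis, Drug, Insurer, PatientID}.
Each dependency's left side is a superkey — BCNF holds.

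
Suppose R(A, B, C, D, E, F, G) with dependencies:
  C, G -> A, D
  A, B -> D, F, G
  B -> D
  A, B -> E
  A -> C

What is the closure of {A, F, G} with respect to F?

Start with {A, F, G}.
A -> C applies; add {C} → now {A, C, F, G}.
C, G -> A, D applies; add {D} → now {A, C, D, F, G}.
No further FD applies.

{A, C, D, F, G}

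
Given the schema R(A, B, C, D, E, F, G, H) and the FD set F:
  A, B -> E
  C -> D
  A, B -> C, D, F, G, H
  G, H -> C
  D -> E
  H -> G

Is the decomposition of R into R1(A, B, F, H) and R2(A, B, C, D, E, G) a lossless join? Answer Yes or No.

Yes

Common attributes: {A, B}; their closure is {A, B, C, D, E, F, G, H}.
Since R1 ⊆ {A, B, C, D, E, F, G, H}, the intersection is a superkey of R1; the decomposition is lossless.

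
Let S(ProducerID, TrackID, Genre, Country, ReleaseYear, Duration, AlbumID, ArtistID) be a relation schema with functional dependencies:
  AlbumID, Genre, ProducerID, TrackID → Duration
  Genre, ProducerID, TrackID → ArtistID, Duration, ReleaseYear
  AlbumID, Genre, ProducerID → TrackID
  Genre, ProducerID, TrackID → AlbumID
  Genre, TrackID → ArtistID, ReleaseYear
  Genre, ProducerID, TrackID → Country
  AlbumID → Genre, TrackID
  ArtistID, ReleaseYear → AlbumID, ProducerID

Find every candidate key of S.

{AlbumID}, {ArtistID, ReleaseYear}, {Genre, TrackID}

{AlbumID}⁺ = {AlbumID, ArtistID, Country, Duration, Genre, ProducerID, ReleaseYear, TrackID} — all of the relation — so {AlbumID} is a candidate key.
{ArtistID, ReleaseYear}⁺ = {AlbumID, ArtistID, Country, Duration, Genre, ProducerID, ReleaseYear, TrackID} — all of the relation — so {ArtistID, ReleaseYear} is a candidate key.
{Genre, TrackID}⁺ = {AlbumID, ArtistID, Country, Duration, Genre, ProducerID, ReleaseYear, TrackID} — all of the relation — so {Genre, TrackID} is a candidate key.
Any other superkey properly contains one of these, so there are no further candidate keys.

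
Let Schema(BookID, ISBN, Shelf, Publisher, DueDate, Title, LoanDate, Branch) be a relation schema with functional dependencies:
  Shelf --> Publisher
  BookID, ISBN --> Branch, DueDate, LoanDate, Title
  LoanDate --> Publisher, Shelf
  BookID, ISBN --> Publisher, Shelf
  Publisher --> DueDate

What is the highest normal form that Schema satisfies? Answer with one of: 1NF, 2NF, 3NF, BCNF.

Candidate key: {BookID, ISBN}. Prime attributes: {BookID, ISBN}.
For Shelf --> Publisher we have {Shelf}⁺ = {DueDate, Publisher, Shelf}; {Shelf} is not a superkey, so BCNF fails.
Because {Publisher} is non-prime and the left side of Shelf --> Publisher is not a superkey, the relation is not in 3NF.
No non-prime attribute depends on a proper subset of any candidate key, so 2NF holds.

2NF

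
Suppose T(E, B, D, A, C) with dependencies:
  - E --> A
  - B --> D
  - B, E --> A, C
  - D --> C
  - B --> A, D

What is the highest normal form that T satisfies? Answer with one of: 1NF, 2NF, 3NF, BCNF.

1NF

Candidate key: {B, E}. Prime attributes: {B, E}.
E --> A: {E}⁺ = {A, E}, which is not all of the attributes, so the left side is not a superkey — BCNF is violated.
Because {A} is non-prime and the left side of E --> A is not a superkey, the relation is not in 3NF.
{B} is a proper subset of the key {B, E}, and {B}⁺ contains the non-prime attributes {A, C, D} — a partial dependency, so 2NF is violated.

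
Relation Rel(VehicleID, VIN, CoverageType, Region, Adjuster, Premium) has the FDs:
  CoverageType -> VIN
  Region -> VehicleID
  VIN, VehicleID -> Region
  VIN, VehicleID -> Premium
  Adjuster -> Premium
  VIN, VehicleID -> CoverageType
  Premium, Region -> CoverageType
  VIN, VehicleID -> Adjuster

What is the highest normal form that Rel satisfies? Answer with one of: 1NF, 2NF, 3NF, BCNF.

Candidate keys: {Adjuster, Region}, {CoverageType, Region}, {CoverageType, VehicleID}, {Premium, Region}, {Region, VIN}, {VIN, VehicleID}. Prime attributes: {Adjuster, CoverageType, Premium, Region, VIN, VehicleID}.
CoverageType -> VIN: {CoverageType}⁺ = {CoverageType, VIN}, which is not all of the attributes, so the left side is not a superkey — BCNF is violated.
But every attribute on its right side ({VIN}) is prime, and the same holds for every other non-superkey FD, so 3NF still holds.

3NF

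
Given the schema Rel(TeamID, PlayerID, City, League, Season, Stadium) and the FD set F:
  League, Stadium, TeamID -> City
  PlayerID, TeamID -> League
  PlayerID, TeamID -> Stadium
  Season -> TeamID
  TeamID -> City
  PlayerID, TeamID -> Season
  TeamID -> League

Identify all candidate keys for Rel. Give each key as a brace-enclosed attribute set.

{PlayerID, Season}, {PlayerID, TeamID}

{PlayerID} never appears on the right of any FD, so every key must include it.
{PlayerID, Season}⁺ = {City, League, PlayerID, Season, Stadium, TeamID}, which is every attribute, so {PlayerID, Season} is a candidate key.
{PlayerID, TeamID}⁺ = {City, League, PlayerID, Season, Stadium, TeamID}, which is every attribute, so {PlayerID, TeamID} is a candidate key.
These are minimal and exhaustive — every other superkey contains one of them.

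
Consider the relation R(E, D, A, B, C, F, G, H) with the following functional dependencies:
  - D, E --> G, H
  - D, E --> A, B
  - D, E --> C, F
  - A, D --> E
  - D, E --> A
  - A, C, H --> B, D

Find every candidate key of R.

{A, D}⁺ = {A, B, C, D, E, F, G, H} — all of the relation — so {A, D} is a candidate key.
{D, E}⁺ = {A, B, C, D, E, F, G, H} — all of the relation — so {D, E} is a candidate key.
{A, C, H}⁺ = {A, B, C, D, E, F, G, H} — all of the relation — so {A, C, H} is a candidate key.
These are minimal and exhaustive — every other superkey contains one of them.

{A, C, H}, {A, D}, {D, E}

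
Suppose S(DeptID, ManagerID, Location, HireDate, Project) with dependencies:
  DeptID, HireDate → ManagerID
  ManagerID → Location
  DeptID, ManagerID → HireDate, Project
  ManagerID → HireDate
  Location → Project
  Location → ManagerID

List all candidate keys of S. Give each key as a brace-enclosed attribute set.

{DeptID} never appears on the right of any FD, so every key must include it.
Closure of {DeptID, HireDate} is {DeptID, HireDate, Location, ManagerID, Project}, the whole schema; {DeptID, HireDate} is a candidate key.
Closure of {DeptID, Location} is {DeptID, HireDate, Location, ManagerID, Project}, the whole schema; {DeptID, Location} is a candidate key.
Closure of {DeptID, ManagerID} is {DeptID, HireDate, Location, ManagerID, Project}, the whole schema; {DeptID, ManagerID} is a candidate key.
No proper subset of any of these is a key, and no other minimal superkey exists.

{DeptID, HireDate}, {DeptID, Location}, {DeptID, ManagerID}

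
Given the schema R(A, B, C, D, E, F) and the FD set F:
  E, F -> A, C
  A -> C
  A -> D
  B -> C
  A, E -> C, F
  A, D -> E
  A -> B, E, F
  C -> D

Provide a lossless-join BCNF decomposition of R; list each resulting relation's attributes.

{A, B, E, F}; {B, C}; {C, D}

Candidate keys of the original relation: {A}, {E, F}.
{A, B, C, D, E, F}: {B} determines {B, C, D} here but is not a superkey — split on B -> C, D, giving {B, C, D} and {A, B, E, F}.
{B, C, D}: {C} determines {C, D} here but is not a superkey — split on C -> D, giving {C, D} and {B, C}.
{C, D}: every determinant is a superkey — BCNF.
{B, C}: every determinant is a superkey — BCNF.
{A, B, E, F}: every determinant is a superkey — BCNF.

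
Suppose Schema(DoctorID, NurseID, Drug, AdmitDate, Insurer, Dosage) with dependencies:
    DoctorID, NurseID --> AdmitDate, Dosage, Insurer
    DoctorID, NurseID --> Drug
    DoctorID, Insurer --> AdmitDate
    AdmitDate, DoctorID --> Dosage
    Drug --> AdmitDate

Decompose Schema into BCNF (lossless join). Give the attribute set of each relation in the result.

Candidate key of the original relation: {DoctorID, NurseID}.
In {AdmitDate, DoctorID, Dosage, Drug, Insurer, NurseID}, {DoctorID, Insurer} is not a superkey ({DoctorID, Insurer}⁺ restricted to this set is {AdmitDate, DoctorID, Dosage, Insurer}), so split on DoctorID, Insurer --> AdmitDate, Dosage into {AdmitDate, DoctorID, Dosage, Insurer} and {DoctorID, Drug, Insurer, NurseID}.
In {AdmitDate, DoctorID, Dosage, Insurer}, {AdmitDate, DoctorID} is not a superkey ({AdmitDate, DoctorID}⁺ restricted to this set is {AdmitDate, DoctorID, Dosage}), so split on AdmitDate, DoctorID --> Dosage into {AdmitDate, DoctorID, Dosage} and {AdmitDate, DoctorID, Insurer}.
{AdmitDate, DoctorID, Dosage}: every determinant is a superkey — BCNF.
{AdmitDate, DoctorID, Insurer}: every determinant is a superkey — BCNF.
{DoctorID, Drug, Insurer, NurseID}: every determinant is a superkey — BCNF.

{AdmitDate, DoctorID, Dosage}; {AdmitDate, DoctorID, Insurer}; {DoctorID, Drug, Insurer, NurseID}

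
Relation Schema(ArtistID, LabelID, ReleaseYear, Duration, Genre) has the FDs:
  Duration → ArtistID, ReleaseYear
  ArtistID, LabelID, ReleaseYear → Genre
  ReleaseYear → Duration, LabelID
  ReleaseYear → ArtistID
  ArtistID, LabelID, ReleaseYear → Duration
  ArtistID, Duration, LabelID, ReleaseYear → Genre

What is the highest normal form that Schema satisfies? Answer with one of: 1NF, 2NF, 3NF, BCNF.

BCNF

Candidate keys: {Duration}, {ReleaseYear}. Prime attributes: {Duration, ReleaseYear}.
Every FD has a superkey on the left, so the relation is in BCNF.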